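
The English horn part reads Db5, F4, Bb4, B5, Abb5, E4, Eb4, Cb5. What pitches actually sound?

Written C4 on the English horn sounds as F3, a perfect fifth lower; apply that shift to every note.
Db5 -> Gb4
F4 -> Bb3
Bb4 -> Eb4
B5 -> E5
Abb5 -> Dbb5
E4 -> A3
Eb4 -> Ab3
Cb5 -> Fb4

Gb4 Bb3 Eb4 E5 Dbb5 A3 Ab3 Fb4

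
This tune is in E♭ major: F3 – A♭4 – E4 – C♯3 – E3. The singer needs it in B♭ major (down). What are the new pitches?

C3 Eb4 B3 G#2 B2

From E♭ down to B♭ is a perfect fourth; apply that to each pitch.
F3 -> C3
Ab4 -> Eb4
E4 -> B3
C#3 -> G#2
E3 -> B2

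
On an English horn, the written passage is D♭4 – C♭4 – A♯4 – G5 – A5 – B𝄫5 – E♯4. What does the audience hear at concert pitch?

Gb3 Fb3 D#4 C5 D5 Ebb5 A#3

The English horn sounds a perfect fifth below written, so transpose each written note down a perfect fifth.
Db4 -> Gb3
Cb4 -> Fb3
A#4 -> D#4
G5 -> C5
A5 -> D5
Bbb5 -> Ebb5
E#4 -> A#3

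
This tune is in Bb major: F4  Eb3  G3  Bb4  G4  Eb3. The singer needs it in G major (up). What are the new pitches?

D5 C4 E4 G5 E5 C4

Bb major to G major up is a major sixth, so every note moves up by that interval.
F4 to D5
Eb3 to C4
G3 to E4
Bb4 to G5
G4 to E5
Eb3 to C4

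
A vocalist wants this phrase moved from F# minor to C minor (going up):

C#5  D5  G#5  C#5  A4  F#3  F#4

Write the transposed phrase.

G5 Ab5 D6 G5 Eb5 C4 C5

From F# up to C is a diminished fifth; apply that to each pitch.
C#5 → G5
D5 → Ab5
G#5 → D6
C#5 → G5
A4 → Eb5
F#3 → C4
F#4 → C5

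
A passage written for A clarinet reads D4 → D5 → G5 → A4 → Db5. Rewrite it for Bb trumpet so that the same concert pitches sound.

First find concert pitch: the A clarinet sounds a minor third below written, so D4 D5 G5 A4 Db5 sounds B3 B4 E5 F#4 Bb4.
Then write for Bb trumpet: it sounds a major second below written, so the part must be a major second above concert.
B3 → C#4
B4 → C#5
E5 → F#5
F#4 → G#4
Bb4 → C5

C#4 C#5 F#5 G#4 C5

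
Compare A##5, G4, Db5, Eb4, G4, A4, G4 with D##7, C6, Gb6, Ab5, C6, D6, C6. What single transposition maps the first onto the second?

Take the first pair: A##5 → D##7. A to D spans 11 letter names, so the interval is some kind of eleventh.
A##5 to D##7 is 17 semitones, which makes it a perfect eleventh; the second version is higher, so the direction is up.
Checking another pair — G4 → C6 — gives the same interval.

up a perfect eleventh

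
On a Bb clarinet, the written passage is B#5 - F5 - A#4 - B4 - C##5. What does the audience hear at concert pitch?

A#5 Eb5 G#4 A4 B#4

Written C4 on the Bb clarinet sounds as Bb3, a major second lower; apply that shift to every note.
B#5 gives A#5
F5 gives Eb5
A#4 gives G#4
B4 gives A4
C##5 gives B#4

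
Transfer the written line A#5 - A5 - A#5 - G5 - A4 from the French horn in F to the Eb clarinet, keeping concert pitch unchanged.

B#4 B4 B#4 A4 B3

First find concert pitch: the French horn in F sounds a perfect fifth below written, so A#5 A5 A#5 G5 A4 sounds D#5 D5 D#5 C5 D4.
Then write for Eb clarinet: it sounds a minor third above written, so the part must be a minor third below concert.
D#5 → B#4
D5 → B4
D#5 → B#4
C5 → A4
D4 → B3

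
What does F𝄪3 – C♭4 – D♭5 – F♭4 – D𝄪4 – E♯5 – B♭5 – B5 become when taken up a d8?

F#4 Cbb5 Dbb6 Fbb5 D#5 E6 Bbb6 Bb6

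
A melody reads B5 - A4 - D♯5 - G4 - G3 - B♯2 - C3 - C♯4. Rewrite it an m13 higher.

G7 F6 B6 Eb6 Eb5 G#4 Ab4 A5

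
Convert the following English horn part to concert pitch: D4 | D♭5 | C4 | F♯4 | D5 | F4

The English horn sounds a perfect fifth below written, so transpose each written note down a perfect fifth.
D4 to G3
Db5 to Gb4
C4 to F3
F#4 to B3
D5 to G4
F4 to Bb3

G3 Gb4 F3 B3 G4 Bb3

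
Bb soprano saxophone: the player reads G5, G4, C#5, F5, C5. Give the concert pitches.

F5 F4 B4 Eb5 Bb4

The Bb soprano saxophone sounds a major second below written, so transpose each written note down a major second.
G5 → F5
G4 → F4
C#5 → B4
F5 → Eb5
C5 → Bb4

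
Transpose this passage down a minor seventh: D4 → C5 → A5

D4: a seventh down reaches E, and 10 semitones makes it E3.
A minor seventh down from C5 gives D4.
A minor seventh down from A5 gives B4.

E3 D4 B4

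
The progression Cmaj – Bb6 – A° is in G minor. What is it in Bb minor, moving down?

G minor down to Bb minor is a major sixth; each chord root moves by that interval while the quality stays the same.
Cmaj: root C down a major sixth → Eb, giving Ebmaj.
Bb6: root Bb down a major sixth → Db, giving Db6.
A°: root A down a major sixth → C, giving C°.

Ebmaj Db6 C°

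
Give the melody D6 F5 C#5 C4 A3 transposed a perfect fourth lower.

A5 C5 G#4 G3 E3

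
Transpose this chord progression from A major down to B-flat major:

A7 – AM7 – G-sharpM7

Bb7 BbM7 AM7

A major down to B-flat major is a major seventh; each chord root moves by that interval while the quality stays the same.
A7: root A down a major seventh → Bb, giving Bb7.
AM7: root A down a major seventh → Bb, giving BbM7.
G-sharpM7: root G-sharp down a major seventh → A, giving AM7.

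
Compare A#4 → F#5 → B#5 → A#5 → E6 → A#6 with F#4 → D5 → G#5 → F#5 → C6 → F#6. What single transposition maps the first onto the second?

Take the first pair: A#4 → F#4. A to F spans 3 letter names, so the interval is some kind of third.
F#4 to A#4 is 4 semitones, which makes it a major third; the second version is lower, so the direction is down.
Checking another pair — A#6 → F#6 — gives the same interval.

down a major third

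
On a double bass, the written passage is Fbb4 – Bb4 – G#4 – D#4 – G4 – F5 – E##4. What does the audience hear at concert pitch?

Fbb3 Bb3 G#3 D#3 G3 F4 E##3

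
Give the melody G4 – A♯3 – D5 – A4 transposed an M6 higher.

E5 F##4 B5 F#5

G4 to E5
A#3 to F##4
D5 to B5
A4 to F#5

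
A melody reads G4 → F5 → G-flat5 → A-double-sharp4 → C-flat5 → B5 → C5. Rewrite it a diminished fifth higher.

G4 becomes Db5
F5 becomes Cb6
Gb5 becomes Dbb6
A##4 becomes E#5
Cb5 becomes Gbb5
B5 becomes F6
C5 becomes Gb5

Db5 Cb6 Dbb6 E#5 Gbb5 F6 Gb5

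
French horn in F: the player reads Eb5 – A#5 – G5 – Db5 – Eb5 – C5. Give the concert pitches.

Written C4 on the French horn in F sounds as F3, a perfect fifth lower; apply that shift to every note.
Eb5 becomes Ab4
A#5 becomes D#5
G5 becomes C5
Db5 becomes Gb4
Eb5 becomes Ab4
C5 becomes F4

Ab4 D#5 C5 Gb4 Ab4 F4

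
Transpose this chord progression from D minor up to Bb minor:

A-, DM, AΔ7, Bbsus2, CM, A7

F- BbM FΔ7 Gbsus2 AbM F7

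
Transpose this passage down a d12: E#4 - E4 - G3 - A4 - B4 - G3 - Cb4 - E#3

E#4 → A##2
E4 → A#2
G3 → C#2
A4 → D#3
B4 → E#3
G3 → C#2
Cb4 → F2
E#3 → A##1

A##2 A#2 C#2 D#3 E#3 C#2 F2 A##1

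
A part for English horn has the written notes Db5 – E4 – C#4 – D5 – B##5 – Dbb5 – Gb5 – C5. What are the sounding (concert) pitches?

The English horn sounds a perfect fifth below written, so transpose each written note down a perfect fifth.
Db5 -> Gb4
E4 -> A3
C#4 -> F#3
D5 -> G4
B##5 -> E##5
Dbb5 -> Gbb4
Gb5 -> Cb5
C5 -> F4

Gb4 A3 F#3 G4 E##5 Gbb4 Cb5 F4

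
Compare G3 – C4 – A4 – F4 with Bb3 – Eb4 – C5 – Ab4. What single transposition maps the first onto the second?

up a minor third

From G3 to Bb3 is 3 letter names — a third of some quality.
G3 to Bb3 is 3 semitones, which makes it a minor third; the second version is higher, so the direction is up.
Checking another pair — F4 → Ab4 — gives the same interval.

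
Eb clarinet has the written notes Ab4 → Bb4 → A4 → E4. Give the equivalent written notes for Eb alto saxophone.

First find concert pitch: the Eb clarinet sounds a minor third above written, so Ab4 Bb4 A4 E4 sounds Cb5 Db5 C5 G4.
Then write for Eb alto saxophone: it sounds a major sixth below written, so the part must be a major sixth above concert.
Cb5 → Ab5
Db5 → Bb5
C5 → A5
G4 → E5

Ab5 Bb5 A5 E5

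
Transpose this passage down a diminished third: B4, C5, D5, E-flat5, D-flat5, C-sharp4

G##4 A#4 B#4 C#5 B4 A##3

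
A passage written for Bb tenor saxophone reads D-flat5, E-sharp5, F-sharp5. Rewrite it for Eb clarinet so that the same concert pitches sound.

Ab3 B#3 C#4

First find concert pitch: the Bb tenor saxophone sounds a major ninth below written, so D-flat5 E-sharp5 F-sharp5 sounds Cb4 D#4 E4.
Then write for Eb clarinet: it sounds a minor third above written, so the part must be a minor third below concert.
Cb4 → Ab3
D#4 → B#3
E4 → C#4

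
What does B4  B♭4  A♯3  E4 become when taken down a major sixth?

B4 down a major sixth is D4.
Bb4: a sixth down reaches D, and 9 semitones makes it Db4.
A major sixth down from A#3 gives C#3.
E4: a sixth down reaches G, and 9 semitones makes it G3.

D4 Db4 C#3 G3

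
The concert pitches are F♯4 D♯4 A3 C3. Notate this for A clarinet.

A4 F#4 C4 Eb3

The A clarinet sounds a minor third below written, so the written part must be a minor third above concert — transpose each note up.
F#4 → A4
D#4 → F#4
A3 → C4
C3 → Eb3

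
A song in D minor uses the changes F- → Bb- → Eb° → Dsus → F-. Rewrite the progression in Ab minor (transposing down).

Cb- Fb- Bbb° Absus Cb-

D minor down to Ab minor is an augmented fourth; each chord root moves by that interval while the quality stays the same.
F-: root F down an augmented fourth → Cb, giving Cb-.
Bb-: root Bb down an augmented fourth → Fb, giving Fb-.
Eb°: root Eb down an augmented fourth → Bbb, giving Bbb°.
Dsus: root D down an augmented fourth → Ab, giving Absus.
F-: root F down an augmented fourth → Cb, giving Cb-.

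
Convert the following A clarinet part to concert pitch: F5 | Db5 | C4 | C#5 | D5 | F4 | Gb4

The A clarinet sounds a minor third below written, so transpose each written note down a minor third.
F5 -> D5
Db5 -> Bb4
C4 -> A3
C#5 -> A#4
D5 -> B4
F4 -> D4
Gb4 -> Eb4

D5 Bb4 A3 A#4 B4 D4 Eb4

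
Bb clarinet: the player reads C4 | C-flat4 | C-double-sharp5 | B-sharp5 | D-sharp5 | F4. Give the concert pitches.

The Bb clarinet sounds a major second below written, so transpose each written note down a major second.
C4 becomes Bb3
Cb4 becomes Bbb3
C##5 becomes B#4
B#5 becomes A#5
D#5 becomes C#5
F4 becomes Eb4

Bb3 Bbb3 B#4 A#5 C#5 Eb4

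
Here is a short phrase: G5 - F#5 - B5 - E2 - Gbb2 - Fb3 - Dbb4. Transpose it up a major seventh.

F#6 E#6 A#6 D#3 Fb3 Eb4 Cb5

G5 up a major seventh is F#6.
A major seventh up from F#5 gives E#6.
B5 up a major seventh is A#6.
E2 up a major seventh is D#3.
A major seventh up from Gbb2 gives Fb3.
A major seventh up from Fb3 gives Eb4.
Dbb4 up a major seventh is Cb5.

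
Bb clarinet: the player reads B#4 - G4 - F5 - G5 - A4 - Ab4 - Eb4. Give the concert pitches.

The Bb clarinet sounds a major second below written, so transpose each written note down a major second.
B#4 -> A#4
G4 -> F4
F5 -> Eb5
G5 -> F5
A4 -> G4
Ab4 -> Gb4
Eb4 -> Db4

A#4 F4 Eb5 F5 G4 Gb4 Db4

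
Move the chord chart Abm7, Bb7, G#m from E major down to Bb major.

E major down to Bb major is an augmented fourth; each chord root moves by that interval while the quality stays the same.
Abm7: root Ab down an augmented fourth → Ebb, giving Ebbm7.
Bb7: root Bb down an augmented fourth → Fb, giving Fb7.
G#m: root G# down an augmented fourth → D, giving Dm.

Ebbm7 Fb7 Dm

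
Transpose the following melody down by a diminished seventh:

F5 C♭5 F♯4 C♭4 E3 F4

G#4 D4 G##3 D3 F##2 G#3

F5 down a diminished seventh is G#4.
Cb5: a seventh down reaches D, and 9 semitones makes it D4.
F#4: a seventh down reaches G, and 9 semitones makes it G##3.
Cb4 down a diminished seventh is D3.
E3 down a diminished seventh is F##2.
F4 down a diminished seventh is G#3.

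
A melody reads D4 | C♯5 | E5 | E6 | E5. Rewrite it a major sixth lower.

F3 E4 G4 G5 G4

D4 -> F3
C#5 -> E4
E5 -> G4
E6 -> G5
E5 -> G4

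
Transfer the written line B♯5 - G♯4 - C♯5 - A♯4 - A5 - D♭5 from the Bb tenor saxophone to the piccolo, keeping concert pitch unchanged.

First find concert pitch: the Bb tenor saxophone sounds a major ninth below written, so B♯5 G♯4 C♯5 A♯4 A5 D♭5 sounds A#4 F#3 B3 G#3 G4 Cb4.
Then write for piccolo: it sounds a perfect octave above written, so the part must be a perfect octave below concert.
A#4 → A#3
F#3 → F#2
B3 → B2
G#3 → G#2
G4 → G3
Cb4 → Cb3

A#3 F#2 B2 G#2 G3 Cb3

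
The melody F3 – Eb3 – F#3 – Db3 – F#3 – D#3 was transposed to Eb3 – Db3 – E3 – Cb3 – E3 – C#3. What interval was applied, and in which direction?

down a major second

From F3 to Eb3 is 2 letter names — a second of some quality.
Eb3 to F3 is 2 semitones, which makes it a major second; the second version is lower, so the direction is down.
Checking another pair — D#3 → C#3 — gives the same interval.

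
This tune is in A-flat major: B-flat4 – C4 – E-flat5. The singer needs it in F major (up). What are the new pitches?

From A-flat up to F is a major sixth; apply that to each pitch.
Bb4 to G5
C4 to A4
Eb5 to C6

G5 A4 C6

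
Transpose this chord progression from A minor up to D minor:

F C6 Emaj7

A minor up to D minor is a perfect fourth; each chord root moves by that interval while the quality stays the same.
F: root F up a perfect fourth → Bb, giving Bb.
C6: root C up a perfect fourth → F, giving F6.
Emaj7: root E up a perfect fourth → A, giving Amaj7.

Bb F6 Amaj7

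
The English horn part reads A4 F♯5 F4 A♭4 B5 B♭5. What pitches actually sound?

D4 B4 Bb3 Db4 E5 Eb5

Written C4 on the English horn sounds as F3, a perfect fifth lower; apply that shift to every note.
A4 gives D4
F#5 gives B4
F4 gives Bb3
Ab4 gives Db4
B5 gives E5
Bb5 gives Eb5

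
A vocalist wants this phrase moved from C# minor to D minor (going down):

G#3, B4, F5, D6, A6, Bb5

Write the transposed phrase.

A2 C4 Gb4 Eb5 Bb5 Cb5

C# minor to D minor down is a major seventh, so every note moves down by that interval.
G#3 to A2
B4 to C4
F5 to Gb4
D6 to Eb5
A6 to Bb5
Bb5 to Cb5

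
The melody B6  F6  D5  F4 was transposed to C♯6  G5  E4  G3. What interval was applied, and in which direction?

down a minor seventh

From B6 to C#6 is 7 letter names — a seventh of some quality.
C#6 to B6 is 10 semitones, which makes it a minor seventh; the second version is lower, so the direction is down.
Checking another pair — F4 → G3 — gives the same interval.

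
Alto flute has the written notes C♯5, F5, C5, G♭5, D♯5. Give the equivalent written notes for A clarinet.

B4 Eb5 Bb4 Fb5 C#5

First find concert pitch: the alto flute sounds a perfect fourth below written, so C♯5 F5 C5 G♭5 D♯5 sounds G#4 C5 G4 Db5 A#4.
Then write for A clarinet: it sounds a minor third below written, so the part must be a minor third above concert.
G#4 → B4
C5 → Eb5
G4 → Bb4
Db5 → Fb5
A#4 → C#5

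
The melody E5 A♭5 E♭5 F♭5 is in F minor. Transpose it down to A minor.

F minor to A minor down is a minor sixth, so every note moves down by that interval.
E5 -> G#4
Ab5 -> C5
Eb5 -> G4
Fb5 -> Ab4

G#4 C5 G4 Ab4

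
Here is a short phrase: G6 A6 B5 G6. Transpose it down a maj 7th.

Ab5 Bb5 C5 Ab5

A major seventh down from G6 gives Ab5.
A6: a seventh down reaches B, and 11 semitones makes it Bb5.
A major seventh down from B5 gives C5.
G6: a seventh down reaches A, and 11 semitones makes it Ab5.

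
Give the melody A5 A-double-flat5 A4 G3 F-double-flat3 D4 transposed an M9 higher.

B6 Bbb6 B5 A4 Gbb4 E5

A5 becomes B6
Abb5 becomes Bbb6
A4 becomes B5
G3 becomes A4
Fbb3 becomes Gbb4
D4 becomes E5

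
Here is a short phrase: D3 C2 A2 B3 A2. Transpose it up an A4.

D3 -> G#3
C2 -> F#2
A2 -> D#3
B3 -> E#4
A2 -> D#3

G#3 F#2 D#3 E#4 D#3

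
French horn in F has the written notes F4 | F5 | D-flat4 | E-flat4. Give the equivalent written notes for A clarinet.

First find concert pitch: the French horn in F sounds a perfect fifth below written, so F4 F5 D-flat4 E-flat4 sounds Bb3 Bb4 Gb3 Ab3.
Then write for A clarinet: it sounds a minor third below written, so the part must be a minor third above concert.
Bb3 → Db4
Bb4 → Db5
Gb3 → Bbb3
Ab3 → Cb4

Db4 Db5 Bbb3 Cb4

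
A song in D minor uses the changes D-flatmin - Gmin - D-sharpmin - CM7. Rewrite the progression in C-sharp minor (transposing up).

D minor up to C-sharp minor is a major seventh; each chord root moves by that interval while the quality stays the same.
D-flatmin: root D-flat up a major seventh → C, giving Cmin.
Gmin: root G up a major seventh → F#, giving F#min.
D-sharpmin: root D-sharp up a major seventh → C##, giving C##min.
CM7: root C up a major seventh → B, giving BM7.

Cmin F#min C##min BM7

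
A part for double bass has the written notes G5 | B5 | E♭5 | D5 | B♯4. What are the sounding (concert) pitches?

Written C4 on the double bass sounds as C3, a perfect octave lower; apply that shift to every note.
G5 -> G4
B5 -> B4
Eb5 -> Eb4
D5 -> D4
B#4 -> B#3

G4 B4 Eb4 D4 B#3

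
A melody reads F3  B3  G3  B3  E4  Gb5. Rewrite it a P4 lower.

F3 -> C3
B3 -> F#3
G3 -> D3
B3 -> F#3
E4 -> B3
Gb5 -> Db5

C3 F#3 D3 F#3 B3 Db5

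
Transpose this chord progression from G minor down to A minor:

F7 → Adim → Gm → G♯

G minor down to A minor is a minor seventh; each chord root moves by that interval while the quality stays the same.
F7: root F down a minor seventh → G, giving G7.
Adim: root A down a minor seventh → B, giving Bdim.
Gm: root G down a minor seventh → A, giving Am.
G♯: root G♯ down a minor seventh → A#, giving A#.

G7 Bdim Am A#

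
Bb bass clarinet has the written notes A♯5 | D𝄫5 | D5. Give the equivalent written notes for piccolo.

First find concert pitch: the Bb bass clarinet sounds a major ninth below written, so A♯5 D𝄫5 D5 sounds G#4 Cbb4 C4.
Then write for piccolo: it sounds a perfect octave above written, so the part must be a perfect octave below concert.
G#4 → G#3
Cbb4 → Cbb3
C4 → C3

G#3 Cbb3 C3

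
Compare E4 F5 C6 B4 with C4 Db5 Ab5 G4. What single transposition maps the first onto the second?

down a major third

Take the first pair: E4 → C4. E to C spans 3 letter names, so the interval is some kind of third.
C4 to E4 is 4 semitones, which makes it a major third; the second version is lower, so the direction is down.
Checking another pair — B4 → G4 — gives the same interval.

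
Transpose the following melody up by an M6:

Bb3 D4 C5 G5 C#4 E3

Bb3 becomes G4
D4 becomes B4
C5 becomes A5
G5 becomes E6
C#4 becomes A#4
E3 becomes C#4

G4 B4 A5 E6 A#4 C#4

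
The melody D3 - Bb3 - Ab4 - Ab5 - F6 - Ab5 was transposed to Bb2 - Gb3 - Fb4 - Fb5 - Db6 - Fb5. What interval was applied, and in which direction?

down a major third

Take the first pair: D3 → Bb2. D to B spans 3 letter names, so the interval is some kind of third.
Bb2 to D3 is 4 semitones, which makes it a major third; the second version is lower, so the direction is down.
Checking another pair — Ab5 → Fb5 — gives the same interval.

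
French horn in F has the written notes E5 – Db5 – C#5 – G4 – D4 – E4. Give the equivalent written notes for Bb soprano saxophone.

B4 Ab4 G#4 D4 A3 B3

First find concert pitch: the French horn in F sounds a perfect fifth below written, so E5 Db5 C#5 G4 D4 E4 sounds A4 Gb4 F#4 C4 G3 A3.
Then write for Bb soprano saxophone: it sounds a major second below written, so the part must be a major second above concert.
A4 → B4
Gb4 → Ab4
F#4 → G#4
C4 → D4
G3 → A3
A3 → B3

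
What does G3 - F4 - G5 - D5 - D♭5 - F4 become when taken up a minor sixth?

Eb4 Db5 Eb6 Bb5 Bbb5 Db5

G3: a sixth up reaches E, and 8 semitones makes it Eb4.
F4 up a minor sixth is Db5.
G5: a sixth up reaches E, and 8 semitones makes it Eb6.
D5: a sixth up reaches B, and 8 semitones makes it Bb5.
Db5 up a minor sixth is Bbb5.
F4 up a minor sixth is Db5.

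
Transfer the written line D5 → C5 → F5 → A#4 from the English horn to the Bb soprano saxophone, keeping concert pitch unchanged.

First find concert pitch: the English horn sounds a perfect fifth below written, so D5 C5 F5 A#4 sounds G4 F4 Bb4 D#4.
Then write for Bb soprano saxophone: it sounds a major second below written, so the part must be a major second above concert.
G4 → A4
F4 → G4
Bb4 → C5
D#4 → E#4

A4 G4 C5 E#4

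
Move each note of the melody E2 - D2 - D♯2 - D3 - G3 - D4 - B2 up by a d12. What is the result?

E2 → Bb3
D2 → Ab3
D#2 → A3
D3 → Ab4
G3 → Db5
D4 → Ab5
B2 → F4

Bb3 Ab3 A3 Ab4 Db5 Ab5 F4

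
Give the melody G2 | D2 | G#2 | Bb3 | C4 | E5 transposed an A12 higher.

D#4 A#3 D##4 F#5 G#5 B#6

G2: a twelfth up reaches D, and 20 semitones makes it D#4.
An augmented twelfth up from D2 gives A#3.
G#2: a twelfth up reaches D, and 20 semitones makes it D##4.
Bb3 up an augmented twelfth is F#5.
C4: a twelfth up reaches G, and 20 semitones makes it G#5.
An augmented twelfth up from E5 gives B#6.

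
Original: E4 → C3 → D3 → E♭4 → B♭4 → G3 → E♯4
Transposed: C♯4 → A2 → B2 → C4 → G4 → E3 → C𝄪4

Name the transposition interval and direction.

down a minor third

From E4 to C#4 is 3 letter names — a third of some quality.
C#4 to E4 is 3 semitones, which makes it a minor third; the second version is lower, so the direction is down.
Checking another pair — E#4 → C##4 — gives the same interval.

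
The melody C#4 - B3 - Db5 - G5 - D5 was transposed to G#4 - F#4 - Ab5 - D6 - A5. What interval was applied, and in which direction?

Take the first pair: C#4 → G#4. C to G spans 5 letter names, so the interval is some kind of fifth.
C#4 to G#4 is 7 semitones, which makes it a perfect fifth; the second version is higher, so the direction is up.
Checking another pair — D5 → A5 — gives the same interval.

up a perfect fifth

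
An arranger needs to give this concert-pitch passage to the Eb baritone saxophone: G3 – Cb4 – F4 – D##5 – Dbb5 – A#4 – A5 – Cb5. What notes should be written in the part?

E5 Ab5 D6 B##6 Bbb6 F##6 F#7 Ab6

The Eb baritone saxophone sounds a major thirteenth below written, so the written part must be a major thirteenth above concert — transpose each note up.
G3 → E5
Cb4 → Ab5
F4 → D6
D##5 → B##6
Dbb5 → Bbb6
A#4 → F##6
A5 → F#7
Cb5 → Ab6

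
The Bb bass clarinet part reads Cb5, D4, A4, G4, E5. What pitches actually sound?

Bbb3 C3 G3 F3 D4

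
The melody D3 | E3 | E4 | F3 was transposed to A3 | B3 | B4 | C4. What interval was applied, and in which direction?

up a perfect fifth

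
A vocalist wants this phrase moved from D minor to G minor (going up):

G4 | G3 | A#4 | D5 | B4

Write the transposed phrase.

C5 C4 D#5 G5 E5

D minor to G minor up is a perfect fourth, so every note moves up by that interval.
G4 to C5
G3 to C4
A#4 to D#5
D5 to G5
B4 to E5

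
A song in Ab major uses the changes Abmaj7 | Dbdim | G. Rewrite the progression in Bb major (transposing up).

Bbmaj7 Ebdim A

Ab major up to Bb major is a major second; each chord root moves by that interval while the quality stays the same.
Abmaj7: root Ab up a major second → Bb, giving Bbmaj7.
Dbdim: root Db up a major second → Eb, giving Ebdim.
G: root G up a major second → A, giving A.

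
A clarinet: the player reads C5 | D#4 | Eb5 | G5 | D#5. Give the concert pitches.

A4 B#3 C5 E5 B#4

Written C4 on the A clarinet sounds as A3, a minor third lower; apply that shift to every note.
C5 to A4
D#4 to B#3
Eb5 to C5
G5 to E5
D#5 to B#4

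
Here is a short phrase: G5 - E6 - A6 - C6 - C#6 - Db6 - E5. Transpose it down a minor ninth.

G5 down a minor ninth is F#4.
E6: a ninth down reaches D, and 13 semitones makes it D#5.
A6: a ninth down reaches G, and 13 semitones makes it G#5.
C6: a ninth down reaches B, and 13 semitones makes it B4.
C#6: a ninth down reaches B, and 13 semitones makes it B#4.
Db6 down a minor ninth is C5.
E5: a ninth down reaches D, and 13 semitones makes it D#4.

F#4 D#5 G#5 B4 B#4 C5 D#4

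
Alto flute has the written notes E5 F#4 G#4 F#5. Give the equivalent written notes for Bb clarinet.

First find concert pitch: the alto flute sounds a perfect fourth below written, so E5 F#4 G#4 F#5 sounds B4 C#4 D#4 C#5.
Then write for Bb clarinet: it sounds a major second below written, so the part must be a major second above concert.
B4 → C#5
C#4 → D#4
D#4 → E#4
C#5 → D#5

C#5 D#4 E#4 D#5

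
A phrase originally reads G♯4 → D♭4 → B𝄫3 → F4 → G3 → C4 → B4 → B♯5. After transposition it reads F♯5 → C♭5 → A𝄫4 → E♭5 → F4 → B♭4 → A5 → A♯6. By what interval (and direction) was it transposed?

up a minor seventh

Take the first pair: G#4 → F#5. G to F spans 7 letter names, so the interval is some kind of seventh.
G#4 to F#5 is 10 semitones, which makes it a minor seventh; the second version is higher, so the direction is up.
Checking another pair — B#5 → A#6 — gives the same interval.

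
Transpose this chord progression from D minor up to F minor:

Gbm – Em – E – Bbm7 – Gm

D minor up to F minor is a minor third; each chord root moves by that interval while the quality stays the same.
Gbm: root Gb up a minor third → Bbb, giving Bbbm.
Em: root E up a minor third → G, giving Gm.
E: root E up a minor third → G, giving G.
Bbm7: root Bb up a minor third → Db, giving Dbm7.
Gm: root G up a minor third → Bb, giving Bbm.

Bbbm Gm G Dbm7 Bbm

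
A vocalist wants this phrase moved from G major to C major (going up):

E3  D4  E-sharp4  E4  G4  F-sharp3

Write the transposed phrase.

A3 G4 A#4 A4 C5 B3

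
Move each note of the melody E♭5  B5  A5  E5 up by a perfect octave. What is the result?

Eb5 becomes Eb6
B5 becomes B6
A5 becomes A6
E5 becomes E6

Eb6 B6 A6 E6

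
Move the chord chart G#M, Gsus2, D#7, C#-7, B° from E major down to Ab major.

CM Cbsus2 G7 F-7 Eb°

E major down to Ab major is an augmented fifth; each chord root moves by that interval while the quality stays the same.
G#M: root G# down an augmented fifth → C, giving CM.
Gsus2: root G down an augmented fifth → Cb, giving Cbsus2.
D#7: root D# down an augmented fifth → G, giving G7.
C#-7: root C# down an augmented fifth → F, giving F-7.
B°: root B down an augmented fifth → Eb, giving Eb°.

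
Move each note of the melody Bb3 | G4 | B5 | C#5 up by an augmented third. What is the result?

D#4 B#4 D##6 E##5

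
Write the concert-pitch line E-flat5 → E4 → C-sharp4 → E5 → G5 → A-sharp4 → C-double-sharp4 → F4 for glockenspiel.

The glockenspiel sounds a perfect fifteenth above written, so the written part must be a perfect fifteenth below concert — transpose each note down.
Eb5 becomes Eb3
E4 becomes E2
C#4 becomes C#2
E5 becomes E3
G5 becomes G3
A#4 becomes A#2
C##4 becomes C##2
F4 becomes F2

Eb3 E2 C#2 E3 G3 A#2 C##2 F2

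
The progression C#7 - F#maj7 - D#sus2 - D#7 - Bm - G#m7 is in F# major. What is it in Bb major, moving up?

F# major up to Bb major is a diminished fourth; each chord root moves by that interval while the quality stays the same.
C#7: root C# up a diminished fourth → F, giving F7.
F#maj7: root F# up a diminished fourth → Bb, giving Bbmaj7.
D#sus2: root D# up a diminished fourth → G, giving Gsus2.
D#7: root D# up a diminished fourth → G, giving G7.
Bm: root B up a diminished fourth → Eb, giving Ebm.
G#m7: root G# up a diminished fourth → C, giving Cm7.

F7 Bbmaj7 Gsus2 G7 Ebm Cm7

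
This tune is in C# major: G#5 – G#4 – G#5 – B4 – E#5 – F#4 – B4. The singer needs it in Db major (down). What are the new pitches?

From C# down to Db is an augmented seventh; apply that to each pitch.
G#5 becomes Ab4
G#4 becomes Ab3
G#5 becomes Ab4
B4 becomes Cb4
E#5 becomes F4
F#4 becomes Gb3
B4 becomes Cb4

Ab4 Ab3 Ab4 Cb4 F4 Gb3 Cb4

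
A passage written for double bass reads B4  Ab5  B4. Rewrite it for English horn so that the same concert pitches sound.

F#4 Eb5 F#4

First find concert pitch: the double bass sounds a perfect octave below written, so B4 Ab5 B4 sounds B3 Ab4 B3.
Then write for English horn: it sounds a perfect fifth below written, so the part must be a perfect fifth above concert.
B3 → F#4
Ab4 → Eb5
B3 → F#4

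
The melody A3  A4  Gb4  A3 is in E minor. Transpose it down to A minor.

D3 D4 Cb4 D3

E minor to A minor down is a perfect fifth, so every note moves down by that interval.
A3 → D3
A4 → D4
Gb4 → Cb4
A3 → D3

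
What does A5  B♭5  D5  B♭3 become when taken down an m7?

A minor seventh down from A5 gives B4.
Bb5 down a minor seventh is C5.
D5 down a minor seventh is E4.
A minor seventh down from Bb3 gives C3.

B4 C5 E4 C3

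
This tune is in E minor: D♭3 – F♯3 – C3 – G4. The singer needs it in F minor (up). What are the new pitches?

Ebb3 G3 Db3 Ab4

From E up to F is a minor second; apply that to each pitch.
Db3 gives Ebb3
F#3 gives G3
C3 gives Db3
G4 gives Ab4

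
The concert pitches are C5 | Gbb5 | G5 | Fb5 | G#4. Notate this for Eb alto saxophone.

A5 Ebb6 E6 Db6 E#5

Written C4 sounds as Eb3 on the Eb alto saxophone, so concert pitches are written a major sixth up.
C5 to A5
Gbb5 to Ebb6
G5 to E6
Fb5 to Db6
G#4 to E#5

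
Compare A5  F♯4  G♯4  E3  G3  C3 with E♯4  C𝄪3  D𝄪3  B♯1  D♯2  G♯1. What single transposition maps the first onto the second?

down a diminished eleventh

From A5 to E#4 is 11 letter names — an eleventh of some quality.
E#4 to A5 is 16 semitones, which makes it a diminished eleventh; the second version is lower, so the direction is down.
Checking another pair — C3 → G#1 — gives the same interval.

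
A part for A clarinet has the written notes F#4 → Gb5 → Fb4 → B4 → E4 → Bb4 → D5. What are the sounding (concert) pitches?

D#4 Eb5 Db4 G#4 C#4 G4 B4

Written C4 on the A clarinet sounds as A3, a minor third lower; apply that shift to every note.
F#4 gives D#4
Gb5 gives Eb5
Fb4 gives Db4
B4 gives G#4
E4 gives C#4
Bb4 gives G4
D5 gives B4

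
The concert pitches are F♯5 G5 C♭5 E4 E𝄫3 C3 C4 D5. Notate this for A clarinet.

Written C4 sounds as A3 on the A clarinet, so concert pitches are written a minor third up.
F#5 gives A5
G5 gives Bb5
Cb5 gives Ebb5
E4 gives G4
Ebb3 gives Gbb3
C3 gives Eb3
C4 gives Eb4
D5 gives F5

A5 Bb5 Ebb5 G4 Gbb3 Eb3 Eb4 F5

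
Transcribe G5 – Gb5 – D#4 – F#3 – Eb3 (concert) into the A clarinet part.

Bb5 Bbb5 F#4 A3 Gb3

Written C4 sounds as A3 on the A clarinet, so concert pitches are written a minor third up.
G5 -> Bb5
Gb5 -> Bbb5
D#4 -> F#4
F#3 -> A3
Eb3 -> Gb3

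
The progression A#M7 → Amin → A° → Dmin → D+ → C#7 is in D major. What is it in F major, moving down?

C#M7 Cmin C° Fmin F+ E7

D major down to F major is a major sixth; each chord root moves by that interval while the quality stays the same.
A#M7: root A# down a major sixth → C#, giving C#M7.
Amin: root A down a major sixth → C, giving Cmin.
A°: root A down a major sixth → C, giving C°.
Dmin: root D down a major sixth → F, giving Fmin.
D+: root D down a major sixth → F, giving F+.
C#7: root C# down a major sixth → E, giving E7.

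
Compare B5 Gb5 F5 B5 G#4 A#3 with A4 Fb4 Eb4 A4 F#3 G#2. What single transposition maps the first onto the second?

From B5 to A4 is 9 letter names — a ninth of some quality.
A4 to B5 is 14 semitones, which makes it a major ninth; the second version is lower, so the direction is down.
Checking another pair — A#3 → G#2 — gives the same interval.

down a major ninth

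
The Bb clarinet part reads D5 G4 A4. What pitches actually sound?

The Bb clarinet sounds a major second below written, so transpose each written note down a major second.
D5 → C5
G4 → F4
A4 → G4

C5 F4 G4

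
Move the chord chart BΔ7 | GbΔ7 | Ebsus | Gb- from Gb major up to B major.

D##Δ7 BΔ7 G#sus B-

Gb major up to B major is an augmented third; each chord root moves by that interval while the quality stays the same.
BΔ7: root B up an augmented third → D##, giving D##Δ7.
GbΔ7: root Gb up an augmented third → B, giving BΔ7.
Ebsus: root Eb up an augmented third → G#, giving G#sus.
Gb-: root Gb up an augmented third → B, giving B-.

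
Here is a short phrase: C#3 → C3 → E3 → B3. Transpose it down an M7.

D2 Db2 F2 C3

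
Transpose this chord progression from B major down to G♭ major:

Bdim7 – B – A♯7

Gbdim7 Gb F7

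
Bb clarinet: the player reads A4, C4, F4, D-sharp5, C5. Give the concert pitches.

The Bb clarinet sounds a major second below written, so transpose each written note down a major second.
A4 becomes G4
C4 becomes Bb3
F4 becomes Eb4
D#5 becomes C#5
C5 becomes Bb4

G4 Bb3 Eb4 C#5 Bb4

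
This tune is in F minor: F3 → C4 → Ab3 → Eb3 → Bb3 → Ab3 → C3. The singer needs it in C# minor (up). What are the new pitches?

C#4 G#4 E4 B3 F#4 E4 G#3

From F up to C# is an augmented fifth; apply that to each pitch.
F3 gives C#4
C4 gives G#4
Ab3 gives E4
Eb3 gives B3
Bb3 gives F#4
Ab3 gives E4
C3 gives G#3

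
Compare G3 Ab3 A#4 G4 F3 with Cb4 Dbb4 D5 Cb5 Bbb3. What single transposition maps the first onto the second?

up a diminished fourth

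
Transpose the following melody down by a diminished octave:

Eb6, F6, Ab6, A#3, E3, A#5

Eb6 -> E5
F6 -> F#5
Ab6 -> A5
A#3 -> A##2
E3 -> E#2
A#5 -> A##4

E5 F#5 A5 A##2 E#2 A##4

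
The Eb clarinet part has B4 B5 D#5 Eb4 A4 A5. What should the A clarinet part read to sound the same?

F5 F6 A5 Bbb4 Eb5 Eb6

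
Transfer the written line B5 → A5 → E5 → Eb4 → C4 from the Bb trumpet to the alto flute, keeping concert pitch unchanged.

D6 C6 G5 Gb4 Eb4

First find concert pitch: the Bb trumpet sounds a major second below written, so B5 A5 E5 Eb4 C4 sounds A5 G5 D5 Db4 Bb3.
Then write for alto flute: it sounds a perfect fourth below written, so the part must be a perfect fourth above concert.
A5 → D6
G5 → C6
D5 → G5
Db4 → Gb4
Bb3 → Eb4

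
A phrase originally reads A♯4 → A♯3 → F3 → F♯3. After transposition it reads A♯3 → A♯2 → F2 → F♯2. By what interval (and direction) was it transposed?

down a perfect octave

From A#4 to A#3 is 8 letter names — an octave of some quality.
A#3 to A#4 is 12 semitones, which makes it a perfect octave; the second version is lower, so the direction is down.
Checking another pair — F#3 → F#2 — gives the same interval.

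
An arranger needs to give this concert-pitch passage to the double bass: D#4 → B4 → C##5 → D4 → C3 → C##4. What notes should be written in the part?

The double bass sounds a perfect octave below written, so the written part must be a perfect octave above concert — transpose each note up.
D#4 to D#5
B4 to B5
C##5 to C##6
D4 to D5
C3 to C4
C##4 to C##5

D#5 B5 C##6 D5 C4 C##5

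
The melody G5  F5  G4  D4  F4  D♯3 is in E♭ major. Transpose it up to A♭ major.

From E♭ up to A♭ is a perfect fourth; apply that to each pitch.
G5 gives C6
F5 gives Bb5
G4 gives C5
D4 gives G4
F4 gives Bb4
D#3 gives G#3

C6 Bb5 C5 G4 Bb4 G#3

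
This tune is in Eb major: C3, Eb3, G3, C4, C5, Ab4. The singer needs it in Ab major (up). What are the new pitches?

F3 Ab3 C4 F4 F5 Db5

Eb major to Ab major up is a perfect fourth, so every note moves up by that interval.
C3 → F3
Eb3 → Ab3
G3 → C4
C4 → F4
C5 → F5
Ab4 → Db5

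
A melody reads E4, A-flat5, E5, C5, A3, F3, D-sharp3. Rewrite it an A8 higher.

E#5 A6 E#6 C#6 A#4 F#4 D##4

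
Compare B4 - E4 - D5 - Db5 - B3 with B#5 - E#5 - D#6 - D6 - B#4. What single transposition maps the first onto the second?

up an augmented octave

From B4 to B#5 is 8 letter names — an octave of some quality.
B4 to B#5 is 13 semitones, which makes it an augmented octave; the second version is higher, so the direction is up.
Checking another pair — B3 → B#4 — gives the same interval.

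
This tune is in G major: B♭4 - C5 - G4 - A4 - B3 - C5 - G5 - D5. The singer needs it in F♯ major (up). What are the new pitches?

G major to F♯ major up is a major seventh, so every note moves up by that interval.
Bb4 to A5
C5 to B5
G4 to F#5
A4 to G#5
B3 to A#4
C5 to B5
G5 to F#6
D5 to C#6

A5 B5 F#5 G#5 A#4 B5 F#6 C#6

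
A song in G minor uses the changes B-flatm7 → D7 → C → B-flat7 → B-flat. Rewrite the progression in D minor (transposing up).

G minor up to D minor is a perfect fifth; each chord root moves by that interval while the quality stays the same.
B-flatm7: root B-flat up a perfect fifth → F, giving Fm7.
D7: root D up a perfect fifth → A, giving A7.
C: root C up a perfect fifth → G, giving G.
B-flat7: root B-flat up a perfect fifth → F, giving F7.
B-flat: root B-flat up a perfect fifth → F, giving F.

Fm7 A7 G F7 F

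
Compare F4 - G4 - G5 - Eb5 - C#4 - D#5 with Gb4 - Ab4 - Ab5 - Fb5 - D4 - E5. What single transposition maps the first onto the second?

up a minor second

Take the first pair: F4 → Gb4. F to G spans 2 letter names, so the interval is some kind of second.
F4 to Gb4 is 1 semitone, which makes it a minor second; the second version is higher, so the direction is up.
Checking another pair — D#5 → E5 — gives the same interval.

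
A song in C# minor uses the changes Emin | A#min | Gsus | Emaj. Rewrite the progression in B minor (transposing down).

C# minor down to B minor is a major second; each chord root moves by that interval while the quality stays the same.
Emin: root E down a major second → D, giving Dmin.
A#min: root A# down a major second → G#, giving G#min.
Gsus: root G down a major second → F, giving Fsus.
Emaj: root E down a major second → D, giving Dmaj.

Dmin G#min Fsus Dmaj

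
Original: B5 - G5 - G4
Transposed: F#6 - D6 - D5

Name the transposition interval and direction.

up a perfect fifth

From B5 to F#6 is 5 letter names — a fifth of some quality.
B5 to F#6 is 7 semitones, which makes it a perfect fifth; the second version is higher, so the direction is up.
Checking another pair — G4 → D5 — gives the same interval.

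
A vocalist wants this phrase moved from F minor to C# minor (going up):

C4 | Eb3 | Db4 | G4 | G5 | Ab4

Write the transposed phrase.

From F up to C# is an augmented fifth; apply that to each pitch.
C4 to G#4
Eb3 to B3
Db4 to A4
G4 to D#5
G5 to D#6
Ab4 to E5

G#4 B3 A4 D#5 D#6 E5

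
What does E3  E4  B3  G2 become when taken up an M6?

A major sixth up from E3 gives C#4.
A major sixth up from E4 gives C#5.
B3: a sixth up reaches G, and 9 semitones makes it G#4.
G2 up a major sixth is E3.

C#4 C#5 G#4 E3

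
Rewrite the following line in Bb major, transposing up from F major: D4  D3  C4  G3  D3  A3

From F up to Bb is a perfect fourth; apply that to each pitch.
D4 becomes G4
D3 becomes G3
C4 becomes F4
G3 becomes C4
D3 becomes G3
A3 becomes D4

G4 G3 F4 C4 G3 D4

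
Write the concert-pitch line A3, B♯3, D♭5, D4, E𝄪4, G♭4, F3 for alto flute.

D4 E#4 Gb5 G4 A##4 Cb5 Bb3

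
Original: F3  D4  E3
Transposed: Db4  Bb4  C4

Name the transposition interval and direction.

up a minor sixth

From F3 to Db4 is 6 letter names — a sixth of some quality.
F3 to Db4 is 8 semitones, which makes it a minor sixth; the second version is higher, so the direction is up.
Checking another pair — E3 → C4 — gives the same interval.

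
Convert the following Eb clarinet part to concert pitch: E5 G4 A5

G5 Bb4 C6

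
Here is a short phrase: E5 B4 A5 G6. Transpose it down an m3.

E5 → C#5
B4 → G#4
A5 → F#5
G6 → E6

C#5 G#4 F#5 E6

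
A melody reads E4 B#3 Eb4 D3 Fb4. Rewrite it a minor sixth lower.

A minor sixth down from E4 gives G#3.
B#3: a sixth down reaches D, and 8 semitones makes it D##3.
A minor sixth down from Eb4 gives G3.
D3: a sixth down reaches F, and 8 semitones makes it F#2.
A minor sixth down from Fb4 gives Ab3.

G#3 D##3 G3 F#2 Ab3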